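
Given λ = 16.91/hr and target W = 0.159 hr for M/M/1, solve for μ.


W = 1/(μ−λ) ⇒ μ − λ = 1/W = 1/0.159 = 6.2893
μ = λ + 1/W = 16.91 + 6.2893 = 23.1993 per hr

Final: 23.1993 /hr


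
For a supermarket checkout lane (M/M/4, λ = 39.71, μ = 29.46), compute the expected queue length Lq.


a = λ/μ = 1.3479; ρ = a/4 = 0.3370
P₀ = 0.258263
Lq = P₀·a^c·ρ / (c!·(1−ρ)²) = 0.258263·3.30118·0.3370/(24·0.43959)
= 0.02723

Final: 0.02723


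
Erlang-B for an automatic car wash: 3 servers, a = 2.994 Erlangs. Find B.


B(c,a) = (a^c/c!) / Σ_{k=0}^{c} a^k/k!
a^3/3! = 4.473054
Σ terms (k=0..3): 1.00000 + 2.99400 + 4.48202 + 4.47305 = 12.949072
B = 4.473054/12.949072 = 0.345434

Final: 0.345434


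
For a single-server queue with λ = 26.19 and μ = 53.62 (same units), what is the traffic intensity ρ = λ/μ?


ρ = λ/μ = 26.19/53.62 = 0.4884

Final: 0.4884


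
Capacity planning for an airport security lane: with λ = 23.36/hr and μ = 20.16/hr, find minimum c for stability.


Stability requires cμ > λ ⇔ c > λ/μ.
λ/μ = 23.36/20.16 = 1.1587
Minimum integer c = ⌊1.1587⌋ + 1 = 2
Check: 2·20.16 = 40.32 > 23.36, while 1·20.16 = 20.16 ≤ 23.36

Final: 2 servers


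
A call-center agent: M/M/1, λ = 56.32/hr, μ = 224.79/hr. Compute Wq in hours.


ρ = 56.32/224.79 = 0.2505
Wq = ρ/(μ−λ) = 0.2505/(224.79 − 56.32) = 0.2505/168.47 = 0.001487 hr

Final: 0.001487 hr


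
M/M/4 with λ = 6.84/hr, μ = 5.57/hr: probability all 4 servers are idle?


a = λ/μ = 6.84/5.57 = 1.2280; ρ = a/c = 0.3070
Σ_{k=0}^{3} a^k/k! (terms k=0..3) = 1.00000 + 1.22801 + 0.75400 + 0.30864 = 3.29065
Tail: a^4/(4!(1−ρ)) = 2.27407/(24·0.6930) = 0.13673
P₀ = 1/(3.29065 + 0.13673) = 1/3.42738 = 0.291768

Final: 0.291768


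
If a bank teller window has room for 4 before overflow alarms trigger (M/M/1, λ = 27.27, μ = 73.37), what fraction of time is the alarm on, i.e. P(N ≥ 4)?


ρ = 27.27/73.37 = 0.3717
P(N ≥ n) = ρ^n = 0.3717^4 = 0.019084

Final: 0.019084


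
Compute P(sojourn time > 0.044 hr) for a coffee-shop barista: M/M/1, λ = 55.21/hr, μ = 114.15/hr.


W ~ Exponential(μ−λ) for M/M/1.
μ − λ = 114.15 − 55.21 = 58.9400
P(W > t) = e^{−(μ−λ)t} = e^{−2.5934} = 0.074768

Final: 0.074768


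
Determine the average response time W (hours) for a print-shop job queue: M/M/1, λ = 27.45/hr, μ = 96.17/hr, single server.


W = 1/(μ−λ) = 1/(96.17 − 27.45) = 1/68.72 = 0.01455 hr

Final: 0.01455 hr


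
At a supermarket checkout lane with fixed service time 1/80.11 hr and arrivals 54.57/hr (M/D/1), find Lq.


ρ = 54.57/80.11 = 0.6812
M/D/1: Lq = ρ²/(2(1−ρ)) = 0.4640/(2·0.3188) = 0.72773

Final: 0.72773


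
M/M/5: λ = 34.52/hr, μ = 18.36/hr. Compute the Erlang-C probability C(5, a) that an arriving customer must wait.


a = λ/μ = 1.8802; ρ = a/5 = 0.3760
P₀ = 0.151746 (from M/M/c formula)
C(c,a) = [a^c/(c!(1−ρ))]·P₀ = [23.49582/(120·0.6240)]·0.151746
= 0.31380·0.151746 = 0.047618

Final: 0.047618


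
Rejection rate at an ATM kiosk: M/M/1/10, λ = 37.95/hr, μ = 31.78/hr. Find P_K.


ρ = λ/μ = 37.95/31.78 = 1.1941
P_K = (1−ρ)ρ^K/(1−ρ^(K+1)) = (-0.1941·5.896291)/(1 − 7.041039)
= -1.144749/-6.041039 = 0.189495

Final: 0.189495


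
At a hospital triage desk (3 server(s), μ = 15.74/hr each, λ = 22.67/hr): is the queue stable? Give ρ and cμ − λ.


Total capacity cμ = 3·15.74 = 47.22/hr
ρ = λ/(cμ) = 22.67/47.22 = 0.4801
Stable ⇔ ρ < 1: YES
Spare capacity = cμ − λ = 47.22 − 22.67 = 24.55/hr

Final: ρ = 0.4801; stable; margin = 24.55/hr


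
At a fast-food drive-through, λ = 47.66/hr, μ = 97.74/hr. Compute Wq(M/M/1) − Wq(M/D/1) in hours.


ρ = 47.66/97.74 = 0.4876
Wq(M/M/1) = ρ/(μ−λ) = 0.4876/50.08 = 0.009737 hr
Wq(M/D/1) = ρ/(2(μ−λ)) = 0.004868 hr
Savings = 0.009737 − 0.004868 = 0.004868 hr

Final: 0.004868 hr


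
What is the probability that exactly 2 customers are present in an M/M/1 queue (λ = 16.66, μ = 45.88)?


ρ = 16.66/45.88 = 0.3631
P_n = (1−ρ)·ρ^n = (1 − 0.3631)·0.3631^2 = 0.6369·0.131857 = 0.083977

Final: 0.083977


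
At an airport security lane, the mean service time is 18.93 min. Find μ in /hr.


μ = 1/(service time) in consistent units.
1 hour = 60 min, so μ = 60/18.93 = 3.1696 per hour

Final: 3.1696 /hr


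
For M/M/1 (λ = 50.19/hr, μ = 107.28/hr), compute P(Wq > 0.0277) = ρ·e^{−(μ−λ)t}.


ρ = 50.19/107.28 = 0.4678
P(Wq > t) = ρ·e^{−(μ−λ)t} = 0.4678·e^{−1.5814}
= 0.4678·0.205688 = 0.096229

Final: 0.096229


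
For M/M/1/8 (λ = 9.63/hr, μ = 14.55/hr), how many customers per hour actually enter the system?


ρ = 0.6619; P_K = (1−ρ)ρ^8/(1−ρ^9) = 0.012762
λ_eff = λ(1 − P_K) = 9.63·(1 − 0.012762) = 9.63·0.987238 = 9.5071 /hr

Final: 9.5071 /hr


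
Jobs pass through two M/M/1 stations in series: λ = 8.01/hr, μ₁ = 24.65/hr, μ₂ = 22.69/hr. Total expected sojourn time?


Each node sees arrival rate λ = 8.01/hr (tandem ⇒ throughput preserved).
W₁ = 1/(μ₁−λ) = 1/(24.65−8.01) = 0.06010 hr
W₂ = 1/(μ₂−λ) = 1/(22.69−8.01) = 0.06812 hr
W_total = W₁ + W₂ = 0.06010 + 0.06812 = 0.12822 hr

Final: 0.12822 hr


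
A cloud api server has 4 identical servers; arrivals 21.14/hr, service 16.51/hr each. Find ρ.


ρ = λ/(cμ) = 21.14/(4·16.51) = 21.14/66.04 = 0.3201

Final: 0.3201


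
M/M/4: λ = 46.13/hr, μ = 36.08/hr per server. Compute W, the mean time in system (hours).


a = 1.2785; ρ = 0.3196; P₀ = 0.277171
Lq = P₀·a^c·ρ/(c!(1−ρ)²) = 0.02131
Wq = Lq/λ = 0.02131/46.13 = 0.0004620 hr
W = Wq + 1/μ = 0.0004620 + 0.02772 = 0.02818 hr

Final: 0.02818 hr


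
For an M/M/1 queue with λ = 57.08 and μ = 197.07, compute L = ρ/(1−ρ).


ρ = λ/μ = 57.08/197.07 = 0.2896
L = ρ/(1−ρ) = 0.2896/(1 − 0.2896) = 0.2896/0.7104 = 0.4077

Final: 0.4077


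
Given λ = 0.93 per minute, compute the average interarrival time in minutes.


Mean interarrival time = 1/λ = 1/0.93 minute = 1.07527 minute
In minutes: 1.07527 × 1 = 1.0753 min

Final: 1.0753 min


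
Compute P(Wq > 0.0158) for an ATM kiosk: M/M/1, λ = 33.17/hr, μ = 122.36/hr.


ρ = 33.17/122.36 = 0.2711
P(Wq > t) = ρ·e^{−(μ−λ)t} = 0.2711·e^{−1.4092}
= 0.2711·0.244338 = 0.066236

Final: 0.066236


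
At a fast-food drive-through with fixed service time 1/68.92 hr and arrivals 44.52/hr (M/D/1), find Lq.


ρ = 44.52/68.92 = 0.6460
M/D/1: Lq = ρ²/(2(1−ρ)) = 0.4173/(2·0.3540) = 0.58931

Final: 0.58931


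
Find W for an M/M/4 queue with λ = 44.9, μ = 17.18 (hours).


a = 2.6135; ρ = 0.6534; P₀ = 0.064053
Lq = P₀·a^c·ρ/(c!(1−ρ)²) = 0.67712
Wq = Lq/λ = 0.67712/44.9 = 0.01508 hr
W = Wq + 1/μ = 0.01508 + 0.05821 = 0.07329 hr

Final: 0.07329 hr


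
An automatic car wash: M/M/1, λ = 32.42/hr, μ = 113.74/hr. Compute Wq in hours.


ρ = 32.42/113.74 = 0.2850
Wq = ρ/(μ−λ) = 0.2850/(113.74 − 32.42) = 0.2850/81.32 = 0.003505 hr

Final: 0.003505 hr


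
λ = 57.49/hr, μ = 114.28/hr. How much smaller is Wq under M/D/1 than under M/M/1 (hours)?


ρ = 57.49/114.28 = 0.5031
Wq(M/M/1) = ρ/(μ−λ) = 0.5031/56.79 = 0.008858 hr
Wq(M/D/1) = ρ/(2(μ−λ)) = 0.004429 hr
Savings = 0.008858 − 0.004429 = 0.004429 hr

Final: 0.004429 hr


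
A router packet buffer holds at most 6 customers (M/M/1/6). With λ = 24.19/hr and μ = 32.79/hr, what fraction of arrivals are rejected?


ρ = λ/μ = 24.19/32.79 = 0.7377
P_K = (1−ρ)ρ^K/(1−ρ^(K+1)) = (0.2623·0.161201)/(1 − 0.118922)
= 0.042279/0.881078 = 0.047985

Final: 0.047985


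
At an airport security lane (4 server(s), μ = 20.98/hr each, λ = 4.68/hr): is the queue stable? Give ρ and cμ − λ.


Total capacity cμ = 4·20.98 = 83.92/hr
ρ = λ/(cμ) = 4.68/83.92 = 0.05577
Stable ⇔ ρ < 1: YES
Spare capacity = cμ − λ = 83.92 − 4.68 = 79.24/hr

Final: ρ = 0.05577; stable; margin = 79.24/hr


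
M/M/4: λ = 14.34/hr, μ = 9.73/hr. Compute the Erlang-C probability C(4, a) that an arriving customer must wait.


a = λ/μ = 1.4738; ρ = a/4 = 0.3684
P₀ = 0.227035 (from M/M/c formula)
C(c,a) = [a^c/(c!(1−ρ))]·P₀ = [4.71786/(24·0.6316)]·0.227035
= 0.31126·0.227035 = 0.070667

Final: 0.070667


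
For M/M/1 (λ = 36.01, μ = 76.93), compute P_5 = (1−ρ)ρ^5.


ρ = 36.01/76.93 = 0.4681
P_n = (1−ρ)·ρ^n = (1 − 0.4681)·0.4681^5 = 0.5319·0.022472 = 0.011953

Final: 0.011953


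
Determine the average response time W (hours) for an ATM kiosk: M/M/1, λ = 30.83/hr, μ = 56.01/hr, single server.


W = 1/(μ−λ) = 1/(56.01 − 30.83) = 1/25.18 = 0.03971 hr

Final: 0.03971 hr


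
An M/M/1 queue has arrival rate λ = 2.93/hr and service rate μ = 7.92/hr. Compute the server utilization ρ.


ρ = λ/μ = 2.93/7.92 = 0.3699

Final: 0.3699


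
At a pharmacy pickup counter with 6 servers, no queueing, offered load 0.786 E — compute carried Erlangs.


B(6,0.786) = 0.0001492 (Erlang-B)
Carried load = a(1 − B) = 0.786·(1 − 0.0001492) = 0.786·0.999851 = 0.7859 E

Final: 0.7859 Erlangs


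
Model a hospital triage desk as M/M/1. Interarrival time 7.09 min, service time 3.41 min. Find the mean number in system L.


λ = 60/7.09 = 8.4626 /hr
μ = 60/3.41 = 17.5953 /hr
ρ = λ/μ = 8.4626/17.5953 = 0.4810
L = ρ/(1−ρ) = 0.4810/0.5190 = 0.9266

Final: 0.9266


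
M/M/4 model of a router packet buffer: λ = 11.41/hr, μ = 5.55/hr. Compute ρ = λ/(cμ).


ρ = λ/(cμ) = 11.41/(4·5.55) = 11.41/22.20 = 0.5140

Final: 0.5140


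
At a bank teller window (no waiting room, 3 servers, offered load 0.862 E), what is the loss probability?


B(c,a) = (a^c/c!) / Σ_{k=0}^{c} a^k/k!
a^3/3! = 0.106751
Σ terms (k=0..3): 1.00000 + 0.86200 + 0.37152 + 0.10675 = 2.340273
B = 0.106751/2.340273 = 0.045615

Final: 0.045615


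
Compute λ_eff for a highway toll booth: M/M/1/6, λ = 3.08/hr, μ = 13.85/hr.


ρ = 0.2224; P_K = (1−ρ)ρ^6/(1−ρ^7) = 0.00009406
λ_eff = λ(1 − P_K) = 3.08·(1 − 0.00009406) = 3.08·0.999906 = 3.0797 /hr

Final: 3.0797 /hr


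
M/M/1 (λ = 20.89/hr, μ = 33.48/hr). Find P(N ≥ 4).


ρ = 20.89/33.48 = 0.6240
P(N ≥ n) = ρ^n = 0.6240^4 = 0.151570

Final: 0.151570


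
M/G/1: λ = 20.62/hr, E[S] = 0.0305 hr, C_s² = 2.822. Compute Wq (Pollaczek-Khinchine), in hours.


ρ = λ·E[S] = 20.62·0.0305 = 0.6289
E[S²] = E[S]²(1+C_s²) = 0.0305²·(1+2.822) = 0.003555
Wq = λ·E[S²]/(2(1−ρ)) = 20.62·0.003555/(2·0.3711) = 0.09878 hr

Final: 0.09878 hr


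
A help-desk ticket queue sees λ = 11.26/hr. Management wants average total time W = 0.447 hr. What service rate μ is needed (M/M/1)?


W = 1/(μ−λ) ⇒ μ − λ = 1/W = 1/0.447 = 2.2371
μ = λ + 1/W = 11.26 + 2.2371 = 13.4971 per hr

Final: 13.4971 /hr


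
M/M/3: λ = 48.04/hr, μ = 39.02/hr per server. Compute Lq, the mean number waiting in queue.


a = λ/μ = 1.2312; ρ = a/3 = 0.4104
P₀ = 0.284369
Lq = P₀·a^c·ρ / (c!·(1−ρ)²) = 0.284369·1.86615·0.4104/(6·0.34764)
= 0.10441

Final: 0.10441


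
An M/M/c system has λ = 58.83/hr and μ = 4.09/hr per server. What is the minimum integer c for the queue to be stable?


Stability requires cμ > λ ⇔ c > λ/μ.
λ/μ = 58.83/4.09 = 14.3839
Minimum integer c = ⌊14.3839⌋ + 1 = 15
Check: 15·4.09 = 61.35 > 58.83, while 14·4.09 = 57.26 ≤ 58.83

Final: 15 servers


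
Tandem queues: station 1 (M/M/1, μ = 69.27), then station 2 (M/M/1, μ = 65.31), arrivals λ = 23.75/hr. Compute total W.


Each node sees arrival rate λ = 23.75/hr (tandem ⇒ throughput preserved).
W₁ = 1/(μ₁−λ) = 1/(69.27−23.75) = 0.02197 hr
W₂ = 1/(μ₂−λ) = 1/(65.31−23.75) = 0.02406 hr
W_total = W₁ + W₂ = 0.02197 + 0.02406 = 0.04603 hr

Final: 0.04603 hr


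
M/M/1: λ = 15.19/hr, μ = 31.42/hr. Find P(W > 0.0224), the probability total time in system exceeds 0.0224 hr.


W ~ Exponential(μ−λ) for M/M/1.
μ − λ = 31.42 − 15.19 = 16.2300
P(W > t) = e^{−(μ−λ)t} = e^{−0.3636} = 0.695203

Final: 0.695203


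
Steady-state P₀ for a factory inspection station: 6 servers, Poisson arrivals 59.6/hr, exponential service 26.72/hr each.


a = λ/μ = 59.6/26.72 = 2.2305; ρ = a/c = 0.3718
Σ_{k=0}^{5} a^k/k! (terms k=0..5) = 1.00000 + 2.23054 + 2.48765 + 1.84960 + 1.03140 + 0.46012 = 9.05931
Tail: a^6/(6!(1−ρ)) = 123.15692/(720·0.6282) = 0.27227
P₀ = 1/(9.05931 + 0.27227) = 1/9.33158 = 0.107163

Final: 0.107163


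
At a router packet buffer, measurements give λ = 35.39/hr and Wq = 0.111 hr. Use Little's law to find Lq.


Lq = λWq = 35.39·0.111 = 3.9283

Final: 3.9283


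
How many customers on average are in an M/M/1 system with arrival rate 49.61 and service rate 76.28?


ρ = λ/μ = 49.61/76.28 = 0.6504
L = ρ/(1−ρ) = 0.6504/(1 − 0.6504) = 0.6504/0.3496 = 1.8601

Final: 1.8601


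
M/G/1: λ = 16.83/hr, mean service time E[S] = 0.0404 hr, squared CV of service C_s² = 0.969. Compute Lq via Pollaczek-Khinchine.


ρ = λ·E[S] = 16.83·0.0404 = 0.6799
Lq = ρ²(1+C_s²)/(2(1−ρ)) = 0.4623·(1+0.969)/(2·0.3201)
= 0.4623·1.9690/0.6401 = 1.42202

Final: 1.42202


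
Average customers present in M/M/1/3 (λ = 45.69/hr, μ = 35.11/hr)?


ρ = 45.69/35.11 = 1.3013
L = ρ[1 − (K+1)ρ^K + Kρ^(K+1)] / [(1−ρ)(1−ρ^(K+1))]
Numerator: 1.3013·(1 − 4·2.203794 + 3·2.867882) = 1.026068
Denominator: (-0.3013)·(-1.867882) = 0.562865
L = 1.026068/0.562865 = 1.8229

Final: 1.8229


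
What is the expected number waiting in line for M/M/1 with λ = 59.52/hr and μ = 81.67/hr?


ρ = 59.52/81.67 = 0.7288
Lq = ρ²/(1−ρ) = 0.5311/0.2712 = 1.9583

Final: 1.9583


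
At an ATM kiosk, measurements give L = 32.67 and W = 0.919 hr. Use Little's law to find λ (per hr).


λ = L/W = 32.67/0.919 = 35.5495 /hr

Final: 35.5495 /hr


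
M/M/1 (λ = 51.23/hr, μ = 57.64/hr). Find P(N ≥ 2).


ρ = 51.23/57.64 = 0.8888
P(N ≥ n) = ρ^n = 0.8888^2 = 0.789952

Final: 0.789952


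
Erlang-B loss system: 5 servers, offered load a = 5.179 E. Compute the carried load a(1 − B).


B(5,5.179) = 0.299219 (Erlang-B)
Carried load = a(1 − B) = 5.179·(1 − 0.299219) = 5.179·0.700781 = 3.6293 E

Final: 3.6293 Erlangs


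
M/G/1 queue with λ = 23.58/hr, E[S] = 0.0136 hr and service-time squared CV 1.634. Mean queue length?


ρ = λ·E[S] = 23.58·0.0136 = 0.3207
Lq = ρ²(1+C_s²)/(2(1−ρ)) = 0.1028·(1+1.634)/(2·0.6793)
= 0.1028·2.6340/1.3586 = 0.19938

Final: 0.19938


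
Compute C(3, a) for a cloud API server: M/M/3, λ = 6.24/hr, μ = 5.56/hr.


a = λ/μ = 1.1223; ρ = a/3 = 0.3741
P₀ = 0.319642 (from M/M/c formula)
C(c,a) = [a^c/(c!(1−ρ))]·P₀ = [1.41361/(6·0.6259)]·0.319642
= 0.37642·0.319642 = 0.120320

Final: 0.120320


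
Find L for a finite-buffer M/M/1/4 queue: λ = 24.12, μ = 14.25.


ρ = 24.12/14.25 = 1.6926
L = ρ[1 − (K+1)ρ^K + Kρ^(K+1)] / [(1−ρ)(1−ρ^(K+1))]
Numerator: 1.6926·(1 − 5·8.208235 + 4·13.893517) = 26.291469
Denominator: (-0.6926)·(-12.893517) = 8.930457
L = 26.291469/8.930457 = 2.9440

Final: 2.9440


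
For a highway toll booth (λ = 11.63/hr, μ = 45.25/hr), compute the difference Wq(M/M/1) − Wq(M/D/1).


ρ = 11.63/45.25 = 0.2570
Wq(M/M/1) = ρ/(μ−λ) = 0.2570/33.62 = 0.007645 hr
Wq(M/D/1) = ρ/(2(μ−λ)) = 0.003822 hr
Savings = 0.007645 − 0.003822 = 0.003822 hr

Final: 0.003822 hr


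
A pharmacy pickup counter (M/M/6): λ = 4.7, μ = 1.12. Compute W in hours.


a = 4.1964; ρ = 0.6994; P₀ = 0.013277
Lq = P₀·a^c·ρ/(c!(1−ρ)²) = 0.77951
Wq = Lq/λ = 0.77951/4.7 = 0.16585 hr
W = Wq + 1/μ = 0.16585 + 0.89286 = 1.05871 hr

Final: 1.05871 hr


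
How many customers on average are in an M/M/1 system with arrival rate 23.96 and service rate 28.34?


ρ = λ/μ = 23.96/28.34 = 0.8454
L = ρ/(1−ρ) = 0.8454/(1 − 0.8454) = 0.8454/0.1546 = 5.4703

Final: 5.4703


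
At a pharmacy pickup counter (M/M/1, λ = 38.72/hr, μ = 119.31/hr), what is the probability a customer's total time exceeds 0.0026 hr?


W ~ Exponential(μ−λ) for M/M/1.
μ − λ = 119.31 − 38.72 = 80.5900
P(W > t) = e^{−(μ−λ)t} = e^{−0.2095} = 0.810962

Final: 0.810962


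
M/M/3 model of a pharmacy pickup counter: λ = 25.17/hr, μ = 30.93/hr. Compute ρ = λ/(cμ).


ρ = λ/(cμ) = 25.17/(3·30.93) = 25.17/92.79 = 0.2713

Final: 0.2713


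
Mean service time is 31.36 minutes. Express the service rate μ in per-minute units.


μ = 1/(service time) in consistent units.
1 minute = 1 min, so μ = 1/31.36 = 0.03189 per minute

Final: 0.03189 /min


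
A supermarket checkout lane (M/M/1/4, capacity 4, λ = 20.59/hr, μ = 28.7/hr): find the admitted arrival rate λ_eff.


ρ = 0.7174; P_K = (1−ρ)ρ^4/(1−ρ^5) = 0.092423
λ_eff = λ(1 − P_K) = 20.59·(1 − 0.092423) = 20.59·0.907577 = 18.6870 /hr

Final: 18.6870 /hr


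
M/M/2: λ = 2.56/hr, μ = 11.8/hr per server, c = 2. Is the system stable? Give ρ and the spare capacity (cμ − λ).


Total capacity cμ = 2·11.8 = 23.60/hr
ρ = λ/(cμ) = 2.56/23.60 = 0.1085
Stable ⇔ ρ < 1: YES
Spare capacity = cμ − λ = 23.60 − 2.56 = 21.04/hr

Final: ρ = 0.1085; stable; margin = 21.04/hr


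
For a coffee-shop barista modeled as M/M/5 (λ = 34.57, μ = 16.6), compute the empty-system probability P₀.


a = λ/μ = 34.57/16.6 = 2.0825; ρ = a/c = 0.4165
Σ_{k=0}^{4} a^k/k! (terms k=0..4) = 1.00000 + 2.08253 + 2.16847 + 1.50530 + 0.78371 = 7.54000
Tail: a^5/(5!(1−ρ)) = 39.17026/(120·0.5835) = 0.55942
P₀ = 1/(7.54000 + 0.55942) = 1/8.09942 = 0.123466

Final: 0.123466


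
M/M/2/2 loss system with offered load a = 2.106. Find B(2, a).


B(c,a) = (a^c/c!) / Σ_{k=0}^{c} a^k/k!
a^2/2! = 2.217618
Σ terms (k=0..2): 1.00000 + 2.10600 + 2.21762 = 5.323618
B = 2.217618/5.323618 = 0.416562

Final: 0.416562


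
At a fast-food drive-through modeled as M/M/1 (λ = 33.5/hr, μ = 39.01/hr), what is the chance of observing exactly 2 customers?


ρ = 33.5/39.01 = 0.8588
P_n = (1−ρ)·ρ^n = (1 − 0.8588)·0.8588^2 = 0.1412·0.737459 = 0.104163

Final: 0.104163


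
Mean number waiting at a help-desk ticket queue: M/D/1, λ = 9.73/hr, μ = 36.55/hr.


ρ = 9.73/36.55 = 0.2662
M/D/1: Lq = ρ²/(2(1−ρ)) = 0.07087/(2·0.7338) = 0.04829

Final: 0.04829


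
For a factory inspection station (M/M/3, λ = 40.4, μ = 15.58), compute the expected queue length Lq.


a = λ/μ = 2.5931; ρ = a/3 = 0.8644
P₀ = 0.035238
Lq = P₀·a^c·ρ / (c!·(1−ρ)²) = 0.035238·17.43579·0.8644/(6·0.01840)
= 4.81052

Final: 4.81052


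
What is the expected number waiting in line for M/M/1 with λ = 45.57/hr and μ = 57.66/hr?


ρ = 45.57/57.66 = 0.7903
Lq = ρ²/(1−ρ) = 0.6246/0.2097 = 2.9789

Final: 2.9789


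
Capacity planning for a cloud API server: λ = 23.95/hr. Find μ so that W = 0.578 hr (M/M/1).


W = 1/(μ−λ) ⇒ μ − λ = 1/W = 1/0.578 = 1.7301
μ = λ + 1/W = 23.95 + 1.7301 = 25.6801 per hr

Final: 25.6801 /hr


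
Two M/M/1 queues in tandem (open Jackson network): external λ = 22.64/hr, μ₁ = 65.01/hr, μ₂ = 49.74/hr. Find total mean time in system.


Each node sees arrival rate λ = 22.64/hr (tandem ⇒ throughput preserved).
W₁ = 1/(μ₁−λ) = 1/(65.01−22.64) = 0.02360 hr
W₂ = 1/(μ₂−λ) = 1/(49.74−22.64) = 0.03690 hr
W_total = W₁ + W₂ = 0.02360 + 0.03690 = 0.06050 hr

Final: 0.06050 hr


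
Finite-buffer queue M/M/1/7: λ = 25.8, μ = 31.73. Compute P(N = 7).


ρ = λ/μ = 25.8/31.73 = 0.8131
P_K = (1−ρ)ρ^K/(1−ρ^(K+1)) = (0.1869·0.234989)/(1 − 0.191072)
= 0.043917/0.808928 = 0.054290

Final: 0.054290


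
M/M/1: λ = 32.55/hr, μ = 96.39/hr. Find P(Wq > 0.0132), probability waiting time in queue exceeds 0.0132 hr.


ρ = 32.55/96.39 = 0.3377
P(Wq > t) = ρ·e^{−(μ−λ)t} = 0.3377·e^{−0.8427}
= 0.3377·0.430552 = 0.145393

Final: 0.145393


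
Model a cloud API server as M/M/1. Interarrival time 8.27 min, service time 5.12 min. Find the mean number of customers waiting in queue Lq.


λ = 60/8.27 = 7.2551 /hr
μ = 60/5.12 = 11.7188 /hr
ρ = λ/μ = 7.2551/11.7188 = 0.6191
Lq = ρ²/(1−ρ) = 0.3833/0.3809 = 1.0063

Final: 1.0063


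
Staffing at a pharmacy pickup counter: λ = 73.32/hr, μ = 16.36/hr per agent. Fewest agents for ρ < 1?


Stability requires cμ > λ ⇔ c > λ/μ.
λ/μ = 73.32/16.36 = 4.4817
Minimum integer c = ⌊4.4817⌋ + 1 = 5
Check: 5·16.36 = 81.80 > 73.32, while 4·16.36 = 65.44 ≤ 73.32

Final: 5 servers


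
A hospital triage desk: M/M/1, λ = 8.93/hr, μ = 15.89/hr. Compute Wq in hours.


ρ = 8.93/15.89 = 0.5620
Wq = ρ/(μ−λ) = 0.5620/(15.89 − 8.93) = 0.5620/6.96 = 0.08075 hr

Final: 0.08075 hr


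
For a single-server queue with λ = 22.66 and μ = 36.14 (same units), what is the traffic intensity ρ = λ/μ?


ρ = λ/μ = 22.66/36.14 = 0.6270

Final: 0.6270


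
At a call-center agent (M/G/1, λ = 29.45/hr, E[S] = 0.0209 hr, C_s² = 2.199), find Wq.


ρ = λ·E[S] = 29.45·0.0209 = 0.6155
E[S²] = E[S]²(1+C_s²) = 0.0209²·(1+2.199) = 0.001397
Wq = λ·E[S²]/(2(1−ρ)) = 29.45·0.001397/(2·0.3845) = 0.05351 hr

Final: 0.05351 hr


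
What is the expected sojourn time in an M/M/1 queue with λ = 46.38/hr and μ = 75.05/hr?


W = 1/(μ−λ) = 1/(75.05 − 46.38) = 1/28.67 = 0.03488 hr

Final: 0.03488 hr


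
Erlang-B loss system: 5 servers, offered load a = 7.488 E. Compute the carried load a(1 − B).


B(5,7.488) = 0.452365 (Erlang-B)
Carried load = a(1 − B) = 7.488·(1 − 0.452365) = 7.488·0.547635 = 4.1007 E

Final: 4.1007 Erlangs


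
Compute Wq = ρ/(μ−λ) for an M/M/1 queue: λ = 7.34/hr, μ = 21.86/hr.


ρ = 7.34/21.86 = 0.3358
Wq = ρ/(μ−λ) = 0.3358/(21.86 − 7.34) = 0.3358/14.52 = 0.02312 hr

Final: 0.02312 hr


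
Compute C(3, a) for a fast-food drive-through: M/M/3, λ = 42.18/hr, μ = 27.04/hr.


a = λ/μ = 1.5599; ρ = a/3 = 0.5200
P₀ = 0.196291 (from M/M/c formula)
C(c,a) = [a^c/(c!(1−ρ))]·P₀ = [3.79577/(6·0.4800)]·0.196291
= 1.31789·0.196291 = 0.258691

Final: 0.258691


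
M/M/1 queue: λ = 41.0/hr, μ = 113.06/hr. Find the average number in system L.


ρ = λ/μ = 41.0/113.06 = 0.3626
L = ρ/(1−ρ) = 0.3626/(1 − 0.3626) = 0.3626/0.6374 = 0.5690

Final: 0.5690


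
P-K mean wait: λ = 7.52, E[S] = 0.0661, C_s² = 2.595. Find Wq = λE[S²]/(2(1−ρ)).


ρ = λ·E[S] = 7.52·0.0661 = 0.4971
E[S²] = E[S]²(1+C_s²) = 0.0661²·(1+2.595) = 0.015707
Wq = λ·E[S²]/(2(1−ρ)) = 7.52·0.015707/(2·0.5029) = 0.11743 hr

Final: 0.11743 hr


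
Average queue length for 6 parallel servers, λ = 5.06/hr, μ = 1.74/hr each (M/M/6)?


a = λ/μ = 2.9080; ρ = a/6 = 0.4847
P₀ = 0.053827
Lq = P₀·a^c·ρ / (c!·(1−ρ)²) = 0.053827·604.79419·0.4847/(720·0.26556)
= 0.08252

Final: 0.08252


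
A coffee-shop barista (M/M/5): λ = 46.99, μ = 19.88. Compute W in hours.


a = 2.3637; ρ = 0.4727; P₀ = 0.092380
Lq = P₀·a^c·ρ/(c!(1−ρ)²) = 0.09658
Wq = Lq/λ = 0.09658/46.99 = 0.002055 hr
W = Wq + 1/μ = 0.002055 + 0.05030 = 0.05236 hr

Final: 0.05236 hr


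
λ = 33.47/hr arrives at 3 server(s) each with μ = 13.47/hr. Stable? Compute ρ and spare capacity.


Total capacity cμ = 3·13.47 = 40.41/hr
ρ = λ/(cμ) = 33.47/40.41 = 0.8283
Stable ⇔ ρ < 1: YES
Spare capacity = cμ − λ = 40.41 − 33.47 = 6.94/hr

Final: ρ = 0.8283; stable; margin = 6.94/hr


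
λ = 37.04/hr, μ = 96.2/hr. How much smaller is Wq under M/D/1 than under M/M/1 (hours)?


ρ = 37.04/96.2 = 0.3850
Wq(M/M/1) = ρ/(μ−λ) = 0.3850/59.16 = 0.006508 hr
Wq(M/D/1) = ρ/(2(μ−λ)) = 0.003254 hr
Savings = 0.006508 − 0.003254 = 0.003254 hr

Final: 0.003254 hr


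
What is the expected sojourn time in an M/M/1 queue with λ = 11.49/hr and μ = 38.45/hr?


W = 1/(μ−λ) = 1/(38.45 − 11.49) = 1/26.96 = 0.03709 hr

Final: 0.03709 hr


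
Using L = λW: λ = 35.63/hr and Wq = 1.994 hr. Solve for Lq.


Lq = λWq = 35.63·1.994 = 71.0462

Final: 71.0462


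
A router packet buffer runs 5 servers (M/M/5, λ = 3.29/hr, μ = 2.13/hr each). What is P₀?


a = λ/μ = 3.29/2.13 = 1.5446; ρ = a/c = 0.3089
Σ_{k=0}^{4} a^k/k! (terms k=0..4) = 1.00000 + 1.54460 + 1.19290 + 0.61418 + 0.23717 = 4.58885
Tail: a^5/(5!(1−ρ)) = 8.79187/(120·0.6911) = 0.10602
P₀ = 1/(4.58885 + 0.10602) = 1/4.69486 = 0.212999

Final: 0.212999


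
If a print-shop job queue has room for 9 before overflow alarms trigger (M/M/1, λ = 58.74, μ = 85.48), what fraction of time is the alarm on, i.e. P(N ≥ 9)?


ρ = 58.74/85.48 = 0.6872
P(N ≥ n) = ρ^n = 0.6872^9 = 0.034168

Final: 0.034168


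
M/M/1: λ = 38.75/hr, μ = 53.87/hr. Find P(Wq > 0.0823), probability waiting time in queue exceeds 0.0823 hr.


ρ = 38.75/53.87 = 0.7193
P(Wq > t) = ρ·e^{−(μ−λ)t} = 0.7193·e^{−1.2444}
= 0.7193·0.288121 = 0.207252

Final: 0.207252


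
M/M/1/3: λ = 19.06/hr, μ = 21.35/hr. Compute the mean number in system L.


ρ = 19.06/21.35 = 0.8927
L = ρ[1 − (K+1)ρ^K + Kρ^(K+1)] / [(1−ρ)(1−ρ^(K+1))]
Numerator: 0.8927·(1 − 4·0.711500 + 3·0.635185) = 0.053166
Denominator: (0.1073)·(0.364815) = 0.039130
L = 0.053166/0.039130 = 1.3587

Final: 1.3587


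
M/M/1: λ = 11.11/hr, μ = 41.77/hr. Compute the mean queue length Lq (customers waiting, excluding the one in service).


ρ = 11.11/41.77 = 0.2660
Lq = ρ²/(1−ρ) = 0.07075/0.7340 = 0.09638

Final: 0.09638


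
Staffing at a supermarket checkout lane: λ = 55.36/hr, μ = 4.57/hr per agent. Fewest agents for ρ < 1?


Stability requires cμ > λ ⇔ c > λ/μ.
λ/μ = 55.36/4.57 = 12.1138
Minimum integer c = ⌊12.1138⌋ + 1 = 13
Check: 13·4.57 = 59.41 > 55.36, while 12·4.57 = 54.84 ≤ 55.36

Final: 13 servers


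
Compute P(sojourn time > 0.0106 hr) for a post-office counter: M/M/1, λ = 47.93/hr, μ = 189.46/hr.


W ~ Exponential(μ−λ) for M/M/1.
μ − λ = 189.46 − 47.93 = 141.5300
P(W > t) = e^{−(μ−λ)t} = e^{−1.5002} = 0.223082

Final: 0.223082


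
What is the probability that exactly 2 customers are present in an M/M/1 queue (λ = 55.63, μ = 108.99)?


ρ = 55.63/108.99 = 0.5104
P_n = (1−ρ)·ρ^n = (1 − 0.5104)·0.5104^2 = 0.4896·0.260522 = 0.127548

Final: 0.127548


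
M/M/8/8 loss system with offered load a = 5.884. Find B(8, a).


B(c,a) = (a^c/c!) / Σ_{k=0}^{c} a^k/k!
a^8/8! = 35.633689
Σ terms (k=0..8): 1.00000 + 5.88400 + 17.31073 + 33.95211 + 49.94355 + 58.77357 + 57.63728 + 48.44825 + 35.63369 = 308.583180
B = 35.633689/308.583180 = 0.115475

Final: 0.115475


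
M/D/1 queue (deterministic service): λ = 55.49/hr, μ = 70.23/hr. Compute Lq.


ρ = 55.49/70.23 = 0.7901
M/D/1: Lq = ρ²/(2(1−ρ)) = 0.6243/(2·0.2099) = 1.48723

Final: 1.48723


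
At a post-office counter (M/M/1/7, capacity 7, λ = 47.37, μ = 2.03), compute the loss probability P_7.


ρ = λ/μ = 47.37/2.03 = 23.3350
P_K = (1−ρ)ρ^K/(1−ρ^(K+1)) = (-22.3350·3767484096.319071)/(1 − 87914148592.430740)
= -84146664496.111664/-87914148591.430740 = 0.957146

Final: 0.957146


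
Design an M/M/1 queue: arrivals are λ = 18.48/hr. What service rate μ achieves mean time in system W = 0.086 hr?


W = 1/(μ−λ) ⇒ μ − λ = 1/W = 1/0.086 = 11.6279
μ = λ + 1/W = 18.48 + 11.6279 = 30.1079 per hr

Final: 30.1079 /hr


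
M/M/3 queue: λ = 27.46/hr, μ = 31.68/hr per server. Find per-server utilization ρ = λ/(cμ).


ρ = λ/(cμ) = 27.46/(3·31.68) = 27.46/95.04 = 0.2889

Final: 0.2889


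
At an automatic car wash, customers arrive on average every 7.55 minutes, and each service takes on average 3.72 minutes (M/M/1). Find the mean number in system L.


λ = 60/7.55 = 7.9470 /hr
μ = 60/3.72 = 16.1290 /hr
ρ = λ/μ = 7.9470/16.1290 = 0.4927
L = ρ/(1−ρ) = 0.4927/0.5073 = 0.9713

Final: 0.9713


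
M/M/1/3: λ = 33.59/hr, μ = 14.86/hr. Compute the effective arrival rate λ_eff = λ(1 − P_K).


ρ = 2.2604; P_K = (1−ρ)ρ^3/(1−ρ^4) = 0.579815
λ_eff = λ(1 − P_K) = 33.59·(1 − 0.579815) = 33.59·0.420185 = 14.1140 /hr

Final: 14.1140 /hr


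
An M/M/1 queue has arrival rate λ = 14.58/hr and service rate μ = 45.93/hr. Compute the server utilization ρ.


ρ = λ/μ = 14.58/45.93 = 0.3174

Final: 0.3174


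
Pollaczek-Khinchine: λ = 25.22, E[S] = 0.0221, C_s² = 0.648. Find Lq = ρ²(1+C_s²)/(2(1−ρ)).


ρ = λ·E[S] = 25.22·0.0221 = 0.5574
Lq = ρ²(1+C_s²)/(2(1−ρ)) = 0.3107·(1+0.648)/(2·0.4426)
= 0.3107·1.6480/0.8853 = 0.57830

Final: 0.57830


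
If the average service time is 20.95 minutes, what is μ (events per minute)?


μ = 1/(service time) in consistent units.
1 minute = 1 min, so μ = 1/20.95 = 0.04773 per minute

Final: 0.04773 /min


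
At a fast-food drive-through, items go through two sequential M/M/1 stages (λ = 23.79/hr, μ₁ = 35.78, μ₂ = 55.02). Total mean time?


Each node sees arrival rate λ = 23.79/hr (tandem ⇒ throughput preserved).
W₁ = 1/(μ₁−λ) = 1/(35.78−23.79) = 0.08340 hr
W₂ = 1/(μ₂−λ) = 1/(55.02−23.79) = 0.03202 hr
W_total = W₁ + W₂ = 0.08340 + 0.03202 = 0.11542 hr

Final: 0.11542 hr


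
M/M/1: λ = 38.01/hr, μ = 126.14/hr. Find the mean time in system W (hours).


W = 1/(μ−λ) = 1/(126.14 − 38.01) = 1/88.13 = 0.01135 hr

Final: 0.01135 hr


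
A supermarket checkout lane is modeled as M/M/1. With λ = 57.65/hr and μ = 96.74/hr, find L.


ρ = λ/μ = 57.65/96.74 = 0.5959
L = ρ/(1−ρ) = 0.5959/(1 − 0.5959) = 0.5959/0.4041 = 1.4748

Final: 1.4748


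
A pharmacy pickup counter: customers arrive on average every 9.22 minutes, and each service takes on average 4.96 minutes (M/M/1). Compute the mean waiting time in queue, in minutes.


λ = 60/9.22 = 6.5076 /hr
μ = 60/4.96 = 12.0968 /hr
ρ = λ/μ = 6.5076/12.0968 = 0.5380
Wq = ρ/(μ−λ) = 0.5380/(12.0968−6.5076) = 0.09625 hr
In minutes: 0.09625·60 = 5.775 min

Final: 5.775 min


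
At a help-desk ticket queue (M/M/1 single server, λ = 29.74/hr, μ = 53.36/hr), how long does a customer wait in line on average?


ρ = 29.74/53.36 = 0.5573
Wq = ρ/(μ−λ) = 0.5573/(53.36 − 29.74) = 0.5573/23.62 = 0.02360 hr

Final: 0.02360 hr


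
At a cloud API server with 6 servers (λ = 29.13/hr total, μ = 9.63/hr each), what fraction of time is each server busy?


ρ = λ/(cμ) = 29.13/(6·9.63) = 29.13/57.78 = 0.5042

Final: 0.5042


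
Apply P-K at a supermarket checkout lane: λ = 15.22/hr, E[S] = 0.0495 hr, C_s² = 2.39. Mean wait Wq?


ρ = λ·E[S] = 15.22·0.0495 = 0.7534
E[S²] = E[S]²(1+C_s²) = 0.0495²·(1+2.39) = 0.008306
Wq = λ·E[S²]/(2(1−ρ)) = 15.22·0.008306/(2·0.2466) = 0.25632 hr

Final: 0.25632 hr


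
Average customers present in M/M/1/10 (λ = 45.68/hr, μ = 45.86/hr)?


ρ = 45.68/45.86 = 0.9961
L = ρ[1 − (K+1)ρ^K + Kρ^(K+1)] / [(1−ρ)(1−ρ^(K+1))]
Numerator: 0.9961·(1 − 11·0.961436 + 10·0.957663) = 0.0008243
Denominator: (0.003925)·(0.042337) = 0.0001662
L = 0.0008243/0.0001662 = 4.9607

Final: 4.9607


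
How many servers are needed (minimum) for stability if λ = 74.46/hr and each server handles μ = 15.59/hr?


Stability requires cμ > λ ⇔ c > λ/μ.
λ/μ = 74.46/15.59 = 4.7761
Minimum integer c = ⌊4.7761⌋ + 1 = 5
Check: 5·15.59 = 77.95 > 74.46, while 4·15.59 = 62.36 ≤ 74.46

Final: 5 servers


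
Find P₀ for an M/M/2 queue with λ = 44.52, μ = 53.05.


a = λ/μ = 44.52/53.05 = 0.8392; ρ = a/c = 0.4196
Σ_{k=0}^{1} a^k/k! (terms k=0..1) = 1.00000 + 0.83921 = 1.83921
Tail: a^2/(2!(1−ρ)) = 0.70427/(2·0.5804) = 0.60672
P₀ = 1/(1.83921 + 0.60672) = 1/2.44592 = 0.408843

Final: 0.408843


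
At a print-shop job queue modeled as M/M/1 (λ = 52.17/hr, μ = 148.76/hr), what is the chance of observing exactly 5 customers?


ρ = 52.17/148.76 = 0.3507
P_n = (1−ρ)·ρ^n = (1 − 0.3507)·0.3507^5 = 0.6493·0.005305 = 0.003444

Final: 0.003444


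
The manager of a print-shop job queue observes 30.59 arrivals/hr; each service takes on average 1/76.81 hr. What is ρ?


ρ = λ/μ = 30.59/76.81 = 0.3983

Final: 0.3983


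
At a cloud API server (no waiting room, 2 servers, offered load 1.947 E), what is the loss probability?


B(c,a) = (a^c/c!) / Σ_{k=0}^{c} a^k/k!
a^2/2! = 1.895405
Σ terms (k=0..2): 1.00000 + 1.94700 + 1.89540 = 4.842405
B = 1.895405/4.842405 = 0.391418

Final: 0.391418


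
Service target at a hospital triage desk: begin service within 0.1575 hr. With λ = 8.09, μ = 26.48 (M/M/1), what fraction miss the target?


ρ = 8.09/26.48 = 0.3055
P(Wq > t) = ρ·e^{−(μ−λ)t} = 0.3055·e^{−2.8964}
= 0.3055·0.055220 = 0.016871

Final: 0.016871


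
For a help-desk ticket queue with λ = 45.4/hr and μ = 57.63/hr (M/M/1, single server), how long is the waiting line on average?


ρ = 45.4/57.63 = 0.7878
Lq = ρ²/(1−ρ) = 0.6206/0.2122 = 2.9244

Final: 2.9244


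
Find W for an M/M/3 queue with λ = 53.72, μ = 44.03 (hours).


a = 1.2201; ρ = 0.4067; P₀ = 0.287806
Lq = P₀·a^c·ρ/(c!(1−ρ)²) = 0.10065
Wq = Lq/λ = 0.10065/53.72 = 0.001874 hr
W = Wq + 1/μ = 0.001874 + 0.02271 = 0.02459 hr

Final: 0.02459 hr


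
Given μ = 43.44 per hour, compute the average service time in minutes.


Mean service time = 1/μ = 1/43.44 hour = 0.02302 hour
In minutes: 0.02302 × 60 = 1.3812 min

Final: 1.3812 min


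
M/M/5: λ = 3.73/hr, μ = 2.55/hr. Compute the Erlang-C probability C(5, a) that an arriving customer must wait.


a = λ/μ = 1.4627; ρ = a/5 = 0.2925
P₀ = 0.231278 (from M/M/c formula)
C(c,a) = [a^c/(c!(1−ρ))]·P₀ = [6.69643/(120·0.7075)]·0.231278
= 0.07888·0.231278 = 0.018243

Final: 0.018243


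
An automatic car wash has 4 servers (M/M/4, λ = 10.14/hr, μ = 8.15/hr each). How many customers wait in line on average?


a = λ/μ = 1.2442; ρ = a/4 = 0.3110
P₀ = 0.287022
Lq = P₀·a^c·ρ / (c!·(1−ρ)²) = 0.287022·2.39619·0.3110/(24·0.47466)
= 0.01878

Final: 0.01878


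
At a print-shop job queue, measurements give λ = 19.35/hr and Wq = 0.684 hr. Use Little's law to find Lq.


Lq = λWq = 19.35·0.684 = 13.2354

Final: 13.2354


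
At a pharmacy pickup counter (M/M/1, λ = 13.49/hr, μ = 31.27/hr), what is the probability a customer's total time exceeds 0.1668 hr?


W ~ Exponential(μ−λ) for M/M/1.
μ − λ = 31.27 − 13.49 = 17.7800
P(W > t) = e^{−(μ−λ)t} = e^{−2.9657} = 0.051524

Final: 0.051524


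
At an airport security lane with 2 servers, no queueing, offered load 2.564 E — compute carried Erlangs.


B(2,2.564) = 0.479788 (Erlang-B)
Carried load = a(1 − B) = 2.564·(1 − 0.479788) = 2.564·0.520212 = 1.3338 E

Final: 1.3338 Erlangs


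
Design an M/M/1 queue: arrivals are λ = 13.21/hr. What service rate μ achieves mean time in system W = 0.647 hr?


W = 1/(μ−λ) ⇒ μ − λ = 1/W = 1/0.647 = 1.5456
μ = λ + 1/W = 13.21 + 1.5456 = 14.7556 per hr

Final: 14.7556 /hr


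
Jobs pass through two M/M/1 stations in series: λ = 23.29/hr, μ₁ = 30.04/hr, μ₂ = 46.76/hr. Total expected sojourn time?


Each node sees arrival rate λ = 23.29/hr (tandem ⇒ throughput preserved).
W₁ = 1/(μ₁−λ) = 1/(30.04−23.29) = 0.14815 hr
W₂ = 1/(μ₂−λ) = 1/(46.76−23.29) = 0.04261 hr
W_total = W₁ + W₂ = 0.14815 + 0.04261 = 0.19076 hr

Final: 0.19076 hr


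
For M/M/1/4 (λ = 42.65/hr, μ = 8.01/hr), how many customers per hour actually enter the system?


ρ = 5.3246; P_K = (1−ρ)ρ^4/(1−ρ^5) = 0.812382
λ_eff = λ(1 − P_K) = 42.65·(1 − 0.812382) = 42.65·0.187618 = 8.0019 /hr

Final: 8.0019 /hr


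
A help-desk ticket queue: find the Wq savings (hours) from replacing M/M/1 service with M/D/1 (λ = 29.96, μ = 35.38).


ρ = 29.96/35.38 = 0.8468
Wq(M/M/1) = ρ/(μ−λ) = 0.8468/5.42 = 0.15624 hr
Wq(M/D/1) = ρ/(2(μ−λ)) = 0.07812 hr
Savings = 0.15624 − 0.07812 = 0.07812 hr

Final: 0.07812 hr


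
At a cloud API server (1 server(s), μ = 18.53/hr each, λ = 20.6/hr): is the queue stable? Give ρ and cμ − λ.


Total capacity cμ = 1·18.53 = 18.53/hr
ρ = λ/(cμ) = 20.6/18.53 = 1.1117
Stable ⇔ ρ < 1: NO
Spare capacity = cμ − λ = 18.53 − 20.6 = -2.07/hr

Final: ρ = 1.1117; unstable; margin = -2.07/hr


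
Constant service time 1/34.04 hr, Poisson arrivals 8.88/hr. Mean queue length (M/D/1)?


ρ = 8.88/34.04 = 0.2609
M/D/1: Lq = ρ²/(2(1−ρ)) = 0.06805/(2·0.7391) = 0.04604

Final: 0.04604


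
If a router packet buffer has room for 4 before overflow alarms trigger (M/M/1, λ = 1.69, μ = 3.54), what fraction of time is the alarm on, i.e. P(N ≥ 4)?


ρ = 1.69/3.54 = 0.4774
P(N ≥ n) = ρ^n = 0.4774^4 = 0.051944

Final: 0.051944


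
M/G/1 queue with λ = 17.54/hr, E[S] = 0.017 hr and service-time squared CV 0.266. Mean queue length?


ρ = λ·E[S] = 17.54·0.017 = 0.2982
Lq = ρ²(1+C_s²)/(2(1−ρ)) = 0.08891·(1+0.266)/(2·0.7018)
= 0.08891·1.2660/1.4036 = 0.08019

Final: 0.08019


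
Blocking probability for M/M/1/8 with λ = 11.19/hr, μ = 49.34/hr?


ρ = λ/μ = 11.19/49.34 = 0.2268
P_K = (1−ρ)ρ^K/(1−ρ^(K+1)) = (0.7732·0.000006999)/(1 − 0.000001587)
= 0.000005412/0.999998 = 0.000005412

Final: 0.000005412


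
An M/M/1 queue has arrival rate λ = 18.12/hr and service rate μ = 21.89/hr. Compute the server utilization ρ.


ρ = λ/μ = 18.12/21.89 = 0.8278

Final: 0.8278


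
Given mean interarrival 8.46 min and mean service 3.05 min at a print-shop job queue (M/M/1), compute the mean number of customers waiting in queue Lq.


λ = 60/8.46 = 7.0922 /hr
μ = 60/3.05 = 19.6721 /hr
ρ = λ/μ = 7.0922/19.6721 = 0.3605
Lq = ρ²/(1−ρ) = 0.1300/0.6395 = 0.2033

Final: 0.2033


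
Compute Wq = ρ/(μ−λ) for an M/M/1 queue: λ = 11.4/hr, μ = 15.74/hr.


ρ = 11.4/15.74 = 0.7243
Wq = ρ/(μ−λ) = 0.7243/(15.74 − 11.4) = 0.7243/4.34 = 0.1669 hr

Final: 0.1669 hr


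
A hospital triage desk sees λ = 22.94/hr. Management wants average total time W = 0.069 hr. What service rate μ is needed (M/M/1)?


W = 1/(μ−λ) ⇒ μ − λ = 1/W = 1/0.069 = 14.4928
μ = λ + 1/W = 22.94 + 14.4928 = 37.4328 per hr

Final: 37.4328 /hr


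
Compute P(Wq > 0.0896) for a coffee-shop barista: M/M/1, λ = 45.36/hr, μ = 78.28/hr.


ρ = 45.36/78.28 = 0.5795
P(Wq > t) = ρ·e^{−(μ−λ)t} = 0.5795·e^{−2.9496}
= 0.5795·0.052359 = 0.030340

Final: 0.030340


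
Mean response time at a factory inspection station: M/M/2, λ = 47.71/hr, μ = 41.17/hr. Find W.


a = 1.1589; ρ = 0.5794; P₀ = 0.266282
Lq = P₀·a^c·ρ/(c!(1−ρ)²) = 0.58571
Wq = Lq/λ = 0.58571/47.71 = 0.01228 hr
W = Wq + 1/μ = 0.01228 + 0.02429 = 0.03657 hr

Final: 0.03657 hr


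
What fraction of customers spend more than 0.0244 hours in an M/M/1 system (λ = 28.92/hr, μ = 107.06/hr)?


W ~ Exponential(μ−λ) for M/M/1.
μ − λ = 107.06 − 28.92 = 78.1400
P(W > t) = e^{−(μ−λ)t} = e^{−1.9066} = 0.148582

Final: 0.148582


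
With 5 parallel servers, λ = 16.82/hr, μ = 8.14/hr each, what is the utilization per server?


ρ = λ/(cμ) = 16.82/(5·8.14) = 16.82/40.70 = 0.4133

Final: 0.4133


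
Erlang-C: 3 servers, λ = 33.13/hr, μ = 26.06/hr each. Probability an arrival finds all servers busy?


a = λ/μ = 1.2713; ρ = a/3 = 0.4238
P₀ = 0.272207 (from M/M/c formula)
C(c,a) = [a^c/(c!(1−ρ))]·P₀ = [2.05467/(6·0.5762)]·0.272207
= 0.59428·0.272207 = 0.161767

Final: 0.161767


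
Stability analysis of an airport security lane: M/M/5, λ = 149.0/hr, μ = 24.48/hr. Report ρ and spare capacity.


Total capacity cμ = 5·24.48 = 122.40/hr
ρ = λ/(cμ) = 149.0/122.40 = 1.2173
Stable ⇔ ρ < 1: NO
Spare capacity = cμ − λ = 122.40 − 149.0 = -26.60/hr

Final: ρ = 1.2173; unstable; margin = -26.60/hr
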